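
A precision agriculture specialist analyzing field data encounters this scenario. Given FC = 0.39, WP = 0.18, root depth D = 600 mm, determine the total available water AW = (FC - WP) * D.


AW = (FC - WP) * D
   = (0.39 - 0.18) * 600
   = 0.21 * 600
   = 126 mm


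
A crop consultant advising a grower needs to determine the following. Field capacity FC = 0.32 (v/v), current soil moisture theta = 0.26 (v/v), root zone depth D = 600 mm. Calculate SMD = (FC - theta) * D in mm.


SMD = (FC - theta) * D
    = (0.32 - 0.26) * 600
    = 0.060 * 600
    = 36 mm


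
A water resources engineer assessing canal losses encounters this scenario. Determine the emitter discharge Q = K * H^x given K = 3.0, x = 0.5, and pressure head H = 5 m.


Q = K * H^x
  = 3.0 * 5^0.5
  = 3.0 * 2.2361
  = 6.71 L/h


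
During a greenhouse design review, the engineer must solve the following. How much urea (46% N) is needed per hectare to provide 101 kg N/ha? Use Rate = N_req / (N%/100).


Rate = N_required / (N_content / 100)
     = 101 / (46 / 100)
     = 101 / 0.46
     = 219.57 kg/ha


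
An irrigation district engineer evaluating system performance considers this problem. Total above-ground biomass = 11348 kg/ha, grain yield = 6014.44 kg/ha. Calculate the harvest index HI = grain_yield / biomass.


HI = grain_yield / biomass
   = 6014.44 / 11348
   = 0.53


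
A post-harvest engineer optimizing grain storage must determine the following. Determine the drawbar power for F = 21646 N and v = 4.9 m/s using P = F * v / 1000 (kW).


P = F * v / 1000
  = 21646 * 4.9 / 1000
  = 106065.40 / 1000
  = 106.07 kW


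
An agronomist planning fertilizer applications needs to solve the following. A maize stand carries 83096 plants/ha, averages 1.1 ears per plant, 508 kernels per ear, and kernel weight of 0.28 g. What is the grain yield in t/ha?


Y = density * ears * kernels * kw
  = 83096 * 1.1 * 508 * 0.28 g/ha
  = 13001532.54 g/ha
  = 13001.53 kg/ha = 13.00 t/ha


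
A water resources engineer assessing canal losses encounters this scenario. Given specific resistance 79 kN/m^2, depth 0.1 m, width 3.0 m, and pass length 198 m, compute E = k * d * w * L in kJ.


E = k * d * w * L
  = 79 * 0.1 * 3.0 * 198
  = 4692.60 kJ


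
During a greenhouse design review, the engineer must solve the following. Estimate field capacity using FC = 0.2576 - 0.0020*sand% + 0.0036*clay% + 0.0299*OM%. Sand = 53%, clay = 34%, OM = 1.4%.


FC = 0.2576 - 0.0020*53 + 0.0036*34 + 0.0299*1.4
   = 0.2576 - 0.1060 + 0.1224 + 0.0419
   = 0.3159


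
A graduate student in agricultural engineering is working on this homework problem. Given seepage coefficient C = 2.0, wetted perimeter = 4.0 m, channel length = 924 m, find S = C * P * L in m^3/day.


S = C * P * L
  = 2.0 * 4.0 * 924
  = 7392 m^3/day


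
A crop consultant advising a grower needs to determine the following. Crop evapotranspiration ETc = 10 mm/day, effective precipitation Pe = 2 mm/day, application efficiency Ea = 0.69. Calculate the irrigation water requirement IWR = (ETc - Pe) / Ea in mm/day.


IWR = (ETc - Pe) / Ea
    = (10 - 2) / 0.69
    = 8 / 0.69
    = 11.59 mm/day


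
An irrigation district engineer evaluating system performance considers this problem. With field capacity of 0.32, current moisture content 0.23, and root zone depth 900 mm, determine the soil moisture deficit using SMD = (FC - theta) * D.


SMD = (FC - theta) * D
    = (0.32 - 0.23) * 900
    = 0.090 * 900
    = 81 mm


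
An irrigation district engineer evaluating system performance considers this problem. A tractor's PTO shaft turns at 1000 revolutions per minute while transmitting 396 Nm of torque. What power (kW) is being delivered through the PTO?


P = 2*pi*n*T / 60000
  = 2*pi * 1000 * 396 / 60000
  = 2488141.38 / 60000
  = 41.47 kW


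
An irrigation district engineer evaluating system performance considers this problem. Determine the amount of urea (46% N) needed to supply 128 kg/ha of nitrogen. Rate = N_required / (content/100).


Rate = N_required / (N_content / 100)
     = 128 / (46 / 100)
     = 128 / 0.46
     = 278.26 kg/ha


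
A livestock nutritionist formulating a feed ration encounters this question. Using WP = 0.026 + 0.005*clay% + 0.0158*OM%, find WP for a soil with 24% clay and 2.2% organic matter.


WP = 0.026 + 0.005*24 + 0.0158*2.2
   = 0.026 + 0.1200 + 0.0348
   = 0.1808


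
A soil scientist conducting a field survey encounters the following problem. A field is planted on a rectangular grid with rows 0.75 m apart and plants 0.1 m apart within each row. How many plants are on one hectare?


D = 10000 / (row_sp * plant_sp)
  = 10000 / (0.75 * 0.1)
  = 10000 / 0.0750
  = 133333.33 plants/ha


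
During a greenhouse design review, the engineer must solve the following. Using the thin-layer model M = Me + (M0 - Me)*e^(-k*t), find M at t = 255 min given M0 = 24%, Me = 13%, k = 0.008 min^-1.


M = Me + (M0 - Me) * e^(-k*t)
  = 13 + (24 - 13) * e^(-0.008*255)
  = 13 + 11 * e^(-2.040)
  = 13 + 11 * 0.13003
  = 13 + 1.4303
  = 14.43%


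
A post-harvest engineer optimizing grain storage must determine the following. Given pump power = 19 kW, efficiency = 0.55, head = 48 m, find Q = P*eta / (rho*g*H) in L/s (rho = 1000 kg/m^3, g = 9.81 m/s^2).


Q = (P * 1000 * eta) / (rho * g * H)
  = (19 * 1000 * 0.55) / (1000 * 9.81 * 48)
  = 10450 / 470880
  = 0.02219 m^3/s = 22.19 L/s


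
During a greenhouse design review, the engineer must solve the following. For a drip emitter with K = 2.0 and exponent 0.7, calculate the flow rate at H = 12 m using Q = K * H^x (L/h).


Q = K * H^x
  = 2.0 * 12^0.7
  = 2.0 * 5.6941
  = 11.39 L/h


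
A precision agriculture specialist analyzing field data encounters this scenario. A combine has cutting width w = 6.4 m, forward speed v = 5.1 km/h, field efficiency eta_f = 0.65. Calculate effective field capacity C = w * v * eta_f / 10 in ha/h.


C = w * v * eta_f / 10
  = 6.4 * 5.1 * 0.65 / 10
  = 21.22 / 10
  = 2.12 ha/h


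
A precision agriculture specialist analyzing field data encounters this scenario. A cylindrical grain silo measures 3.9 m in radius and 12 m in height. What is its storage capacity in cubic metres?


V = pi * r^2 * h
  = pi * 3.9^2 * 12
  = pi * 15.21 * 12
  = 573.40 m^3


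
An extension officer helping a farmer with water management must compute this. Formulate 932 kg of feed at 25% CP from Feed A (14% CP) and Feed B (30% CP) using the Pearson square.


parts_A = CP_b - target = 30 - 25 = 5
parts_B = target - CP_a = 25 - 14 = 11
total_parts = 5 + 11 = 16
Feed A = 932 * 5 / 16 = 291.25 kg
Feed B = 932 * 11 / 16 = 640.75 kg

291.25 kg


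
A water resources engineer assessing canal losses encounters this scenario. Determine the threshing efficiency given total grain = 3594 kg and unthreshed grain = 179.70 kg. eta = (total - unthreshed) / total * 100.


eta = (total - unthreshed) / total * 100
    = (3594 - 179.70) / 3594 * 100
    = 3414.30 / 3594 * 100
    = 95%


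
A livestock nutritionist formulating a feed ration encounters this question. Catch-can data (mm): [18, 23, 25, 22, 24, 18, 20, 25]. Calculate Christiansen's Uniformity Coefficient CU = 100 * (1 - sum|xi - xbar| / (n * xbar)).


xbar = 175 / 8 = 21.875
sum|xi - xbar| = 19.250
CU = 100 * (1 - 19.250 / (8 * 21.875))
   = 100 * (1 - 0.1100)
   = 89%


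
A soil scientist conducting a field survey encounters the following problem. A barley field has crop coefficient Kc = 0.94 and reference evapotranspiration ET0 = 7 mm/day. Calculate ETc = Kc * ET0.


ETc = Kc * ET0
    = 0.94 * 7
    = 6.58 mm/day


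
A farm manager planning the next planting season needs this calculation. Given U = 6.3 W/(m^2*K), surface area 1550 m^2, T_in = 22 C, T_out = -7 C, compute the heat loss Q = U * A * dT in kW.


dT = 22 - (-7) = 29 K
Q = U * A * dT
  = 6.3 * 1550 * 29
  = 283185 W = 283.19 kW


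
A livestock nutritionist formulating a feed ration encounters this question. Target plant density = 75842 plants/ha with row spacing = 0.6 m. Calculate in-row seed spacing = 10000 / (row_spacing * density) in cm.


spacing = 10000 / (row_sp * density)
        = 10000 / (0.6 * 75842)
        = 10000 / 45505.20
        = 0.21976 m = 21.98 cm


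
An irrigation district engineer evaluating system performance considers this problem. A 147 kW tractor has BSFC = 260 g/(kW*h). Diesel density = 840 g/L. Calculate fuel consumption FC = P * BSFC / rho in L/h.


FC = P * BSFC / rho_fuel
   = 147 * 260 / 840
   = 38220 / 840
   = 45.50 L/h


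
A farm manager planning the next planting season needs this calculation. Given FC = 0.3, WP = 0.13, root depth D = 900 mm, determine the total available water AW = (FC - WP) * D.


AW = (FC - WP) * D
   = (0.3 - 0.13) * 900
   = 0.17 * 900
   = 153 mm


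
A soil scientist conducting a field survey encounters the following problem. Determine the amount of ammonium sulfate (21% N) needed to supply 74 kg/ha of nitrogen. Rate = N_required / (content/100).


Rate = N_required / (N_content / 100)
     = 74 / (21 / 100)
     = 74 / 0.21
     = 352.38 kg/ha


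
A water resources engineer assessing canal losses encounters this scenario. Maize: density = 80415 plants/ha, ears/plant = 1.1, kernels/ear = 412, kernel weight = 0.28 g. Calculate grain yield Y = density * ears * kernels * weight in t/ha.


Y = density * ears * kernels * kw
  = 80415 * 1.1 * 412 * 0.28 g/ha
  = 10204341.84 g/ha
  = 10204.34 kg/ha = 10.20 t/ha


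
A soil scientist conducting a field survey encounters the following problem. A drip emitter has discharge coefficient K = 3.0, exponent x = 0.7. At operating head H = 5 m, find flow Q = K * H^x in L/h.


Q = K * H^x
  = 3.0 * 5^0.7
  = 3.0 * 3.0852
  = 9.26 L/h


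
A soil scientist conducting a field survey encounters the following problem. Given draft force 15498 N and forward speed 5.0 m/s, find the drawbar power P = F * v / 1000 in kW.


P = F * v / 1000
  = 15498 * 5.0 / 1000
  = 77490 / 1000
  = 77.49 kW


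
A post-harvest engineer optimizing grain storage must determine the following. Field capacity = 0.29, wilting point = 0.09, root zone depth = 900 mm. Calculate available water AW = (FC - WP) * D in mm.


AW = (FC - WP) * D
   = (0.29 - 0.09) * 900
   = 0.20 * 900
   = 180 mm


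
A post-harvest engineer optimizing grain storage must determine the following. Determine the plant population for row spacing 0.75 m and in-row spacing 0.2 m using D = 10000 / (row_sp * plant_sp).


D = 10000 / (row_sp * plant_sp)
  = 10000 / (0.75 * 0.2)
  = 10000 / 0.1500
  = 66666.67 plants/ha


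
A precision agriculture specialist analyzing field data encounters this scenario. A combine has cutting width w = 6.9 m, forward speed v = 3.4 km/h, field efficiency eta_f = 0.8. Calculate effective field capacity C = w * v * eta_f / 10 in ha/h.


C = w * v * eta_f / 10
  = 6.9 * 3.4 * 0.8 / 10
  = 18.77 / 10
  = 1.88 ha/h


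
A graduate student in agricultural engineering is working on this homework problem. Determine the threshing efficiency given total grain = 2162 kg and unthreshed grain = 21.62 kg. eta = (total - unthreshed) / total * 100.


eta = (total - unthreshed) / total * 100
    = (2162 - 21.62) / 2162 * 100
    = 2140.38 / 2162 * 100
    = 99%


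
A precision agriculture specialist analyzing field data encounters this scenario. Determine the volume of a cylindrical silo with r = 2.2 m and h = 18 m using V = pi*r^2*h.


V = pi * r^2 * h
  = pi * 2.2^2 * 18
  = pi * 4.84 * 18
  = 273.70 m^3


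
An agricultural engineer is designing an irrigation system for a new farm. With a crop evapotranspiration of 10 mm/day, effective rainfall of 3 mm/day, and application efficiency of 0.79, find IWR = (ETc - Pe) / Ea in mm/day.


IWR = (ETc - Pe) / Ea
    = (10 - 3) / 0.79
    = 7 / 0.79
    = 8.86 mm/day


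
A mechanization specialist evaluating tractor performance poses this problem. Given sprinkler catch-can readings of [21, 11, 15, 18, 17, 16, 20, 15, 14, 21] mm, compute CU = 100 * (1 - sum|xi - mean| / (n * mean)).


xbar = 168 / 10 = 16.800
sum|xi - xbar| = 26
CU = 100 * (1 - 26 / (10 * 16.800))
   = 100 * (1 - 0.1548)
   = 84.52%


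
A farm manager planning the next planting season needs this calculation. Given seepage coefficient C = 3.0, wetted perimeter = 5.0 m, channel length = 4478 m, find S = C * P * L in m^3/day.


S = C * P * L
  = 3.0 * 5.0 * 4478
  = 67170 m^3/day


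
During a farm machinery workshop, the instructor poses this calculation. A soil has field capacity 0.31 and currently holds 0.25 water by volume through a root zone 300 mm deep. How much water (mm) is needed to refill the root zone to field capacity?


SMD = (FC - theta) * D
    = (0.31 - 0.25) * 300
    = 0.060 * 300
    = 18 mm


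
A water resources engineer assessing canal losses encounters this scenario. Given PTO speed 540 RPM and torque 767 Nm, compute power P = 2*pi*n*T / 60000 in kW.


P = 2*pi*n*T / 60000
  = 2*pi * 540 * 767 / 60000
  = 2602369.69 / 60000
  = 43.37 kW


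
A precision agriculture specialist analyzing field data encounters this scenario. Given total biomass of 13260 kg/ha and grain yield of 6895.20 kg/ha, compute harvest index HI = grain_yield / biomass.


HI = grain_yield / biomass
   = 6895.20 / 13260
   = 0.52


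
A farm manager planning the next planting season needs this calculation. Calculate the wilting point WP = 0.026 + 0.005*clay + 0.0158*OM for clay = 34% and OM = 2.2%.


WP = 0.026 + 0.005*34 + 0.0158*2.2
   = 0.026 + 0.1700 + 0.0348
   = 0.2308


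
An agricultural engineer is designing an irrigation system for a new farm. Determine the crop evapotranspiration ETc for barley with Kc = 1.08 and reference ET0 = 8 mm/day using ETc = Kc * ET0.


ETc = Kc * ET0
    = 1.08 * 8
    = 8.64 mm/day


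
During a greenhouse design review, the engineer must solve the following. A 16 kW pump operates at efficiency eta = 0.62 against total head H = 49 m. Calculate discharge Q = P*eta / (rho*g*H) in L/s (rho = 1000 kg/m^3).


Q = (P * 1000 * eta) / (rho * g * H)
  = (16 * 1000 * 0.62) / (1000 * 9.81 * 49)
  = 9920 / 480690
  = 0.02064 m^3/s = 20.64 L/s


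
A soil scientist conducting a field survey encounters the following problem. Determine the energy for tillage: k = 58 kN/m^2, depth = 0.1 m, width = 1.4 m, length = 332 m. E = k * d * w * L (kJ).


E = k * d * w * L
  = 58 * 0.1 * 1.4 * 332
  = 2695.84 kJ


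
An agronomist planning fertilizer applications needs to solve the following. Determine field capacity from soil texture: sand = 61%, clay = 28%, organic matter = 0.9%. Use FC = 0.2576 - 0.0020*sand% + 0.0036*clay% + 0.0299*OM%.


FC = 0.2576 - 0.0020*61 + 0.0036*28 + 0.0299*0.9
   = 0.2576 - 0.1220 + 0.1008 + 0.0269
   = 0.2633


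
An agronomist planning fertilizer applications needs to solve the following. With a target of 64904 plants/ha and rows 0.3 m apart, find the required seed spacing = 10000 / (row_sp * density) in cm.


spacing = 10000 / (row_sp * density)
        = 10000 / (0.3 * 64904)
        = 10000 / 19471.20
        = 0.51358 m = 51.36 cm


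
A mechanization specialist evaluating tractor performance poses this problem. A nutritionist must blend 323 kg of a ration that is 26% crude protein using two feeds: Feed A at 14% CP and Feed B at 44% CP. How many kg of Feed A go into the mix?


parts_A = CP_b - target = 44 - 26 = 18
parts_B = target - CP_a = 26 - 14 = 12
total_parts = 18 + 12 = 30
Feed A = 323 * 18 / 30 = 193.80 kg
Feed B = 323 * 12 / 30 = 129.20 kg

193.80 kg


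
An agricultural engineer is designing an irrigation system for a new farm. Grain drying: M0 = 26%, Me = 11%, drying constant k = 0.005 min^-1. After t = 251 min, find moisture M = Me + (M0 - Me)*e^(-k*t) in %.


M = Me + (M0 - Me) * e^(-k*t)
  = 11 + (26 - 11) * e^(-0.005*251)
  = 11 + 15 * e^(-1.255)
  = 11 + 15 * 0.28508
  = 11 + 4.2761
  = 15.28%


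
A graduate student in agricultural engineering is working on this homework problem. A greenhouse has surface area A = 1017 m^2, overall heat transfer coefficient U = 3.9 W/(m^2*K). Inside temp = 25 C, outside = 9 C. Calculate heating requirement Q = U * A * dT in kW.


dT = 25 - (9) = 16 K
Q = U * A * dT
  = 3.9 * 1017 * 16
  = 63460.80 W = 63.46 kW


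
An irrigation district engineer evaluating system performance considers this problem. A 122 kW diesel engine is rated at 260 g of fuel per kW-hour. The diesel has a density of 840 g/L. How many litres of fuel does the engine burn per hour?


FC = P * BSFC / rho_fuel
   = 122 * 260 / 840
   = 31720 / 840
   = 37.76 L/h


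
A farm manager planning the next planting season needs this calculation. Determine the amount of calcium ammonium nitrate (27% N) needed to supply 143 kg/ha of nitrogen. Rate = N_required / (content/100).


Rate = N_required / (N_content / 100)
     = 143 / (27 / 100)
     = 143 / 0.27
     = 529.63 kg/ha


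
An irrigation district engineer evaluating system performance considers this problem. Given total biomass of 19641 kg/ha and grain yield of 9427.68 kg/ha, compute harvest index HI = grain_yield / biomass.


HI = grain_yield / biomass
   = 9427.68 / 19641
   = 0.48


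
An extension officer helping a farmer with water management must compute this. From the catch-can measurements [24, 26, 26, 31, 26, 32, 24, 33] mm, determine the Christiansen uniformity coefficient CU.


xbar = 222 / 8 = 27.750
sum|xi - xbar| = 25.500
CU = 100 * (1 - 25.500 / (8 * 27.750))
   = 100 * (1 - 0.1149)
   = 88.51%


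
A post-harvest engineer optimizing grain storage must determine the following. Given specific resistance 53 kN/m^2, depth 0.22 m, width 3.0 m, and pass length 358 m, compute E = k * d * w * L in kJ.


E = k * d * w * L
  = 53 * 0.22 * 3.0 * 358
  = 12522.84 kJ


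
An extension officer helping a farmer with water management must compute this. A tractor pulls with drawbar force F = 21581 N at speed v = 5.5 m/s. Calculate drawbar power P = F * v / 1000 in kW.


P = F * v / 1000
  = 21581 * 5.5 / 1000
  = 118695.50 / 1000
  = 118.70 kW


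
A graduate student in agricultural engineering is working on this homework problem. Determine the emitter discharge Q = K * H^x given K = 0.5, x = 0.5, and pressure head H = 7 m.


Q = K * H^x
  = 0.5 * 7^0.5
  = 0.5 * 2.6458
  = 1.32 L/h


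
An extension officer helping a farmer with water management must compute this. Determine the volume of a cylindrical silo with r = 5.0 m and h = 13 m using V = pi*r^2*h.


V = pi * r^2 * h
  = pi * 5.0^2 * 13
  = pi * 25 * 13
  = 1021.02 m^3


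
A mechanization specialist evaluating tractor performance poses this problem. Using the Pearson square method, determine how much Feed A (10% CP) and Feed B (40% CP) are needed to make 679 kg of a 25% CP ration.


parts_A = CP_b - target = 40 - 25 = 15
parts_B = target - CP_a = 25 - 10 = 15
total_parts = 15 + 15 = 30
Feed A = 679 * 15 / 30 = 339.50 kg
Feed B = 679 * 15 / 30 = 339.50 kg


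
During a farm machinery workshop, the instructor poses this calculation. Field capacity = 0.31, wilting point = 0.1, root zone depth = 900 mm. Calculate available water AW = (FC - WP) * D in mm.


AW = (FC - WP) * D
   = (0.31 - 0.1) * 900
   = 0.21 * 900
   = 189 mm


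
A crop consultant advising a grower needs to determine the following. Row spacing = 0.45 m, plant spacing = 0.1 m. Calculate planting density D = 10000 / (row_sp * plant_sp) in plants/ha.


D = 10000 / (row_sp * plant_sp)
  = 10000 / (0.45 * 0.1)
  = 10000 / 0.0450
  = 222222.22 plants/ha


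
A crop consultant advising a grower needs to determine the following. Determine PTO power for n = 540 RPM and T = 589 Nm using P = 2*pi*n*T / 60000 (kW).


P = 2*pi*n*T / 60000
  = 2*pi * 540 * 589 / 60000
  = 1998429.92 / 60000
  = 33.31 kW


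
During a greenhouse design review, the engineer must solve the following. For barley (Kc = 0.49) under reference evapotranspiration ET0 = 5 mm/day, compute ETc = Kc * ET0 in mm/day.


ETc = Kc * ET0
    = 0.49 * 5
    = 2.45 mm/day


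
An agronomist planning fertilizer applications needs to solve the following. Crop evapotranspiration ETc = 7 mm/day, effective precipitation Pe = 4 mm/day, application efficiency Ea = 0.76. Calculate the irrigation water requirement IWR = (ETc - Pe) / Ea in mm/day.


IWR = (ETc - Pe) / Ea
    = (7 - 4) / 0.76
    = 3 / 0.76
    = 3.95 mm/day


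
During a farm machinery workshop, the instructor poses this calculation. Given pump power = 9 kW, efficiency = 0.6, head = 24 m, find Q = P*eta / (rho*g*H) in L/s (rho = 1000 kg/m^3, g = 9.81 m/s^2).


Q = (P * 1000 * eta) / (rho * g * H)
  = (9 * 1000 * 0.6) / (1000 * 9.81 * 24)
  = 5400 / 235440
  = 0.02294 m^3/s = 22.94 L/s


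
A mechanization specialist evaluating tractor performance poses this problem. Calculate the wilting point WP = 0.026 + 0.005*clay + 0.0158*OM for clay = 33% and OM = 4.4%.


WP = 0.026 + 0.005*33 + 0.0158*4.4
   = 0.026 + 0.1650 + 0.0695
   = 0.2605


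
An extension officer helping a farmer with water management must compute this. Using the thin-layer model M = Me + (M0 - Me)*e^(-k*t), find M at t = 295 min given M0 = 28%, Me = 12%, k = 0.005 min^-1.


M = Me + (M0 - Me) * e^(-k*t)
  = 12 + (28 - 12) * e^(-0.005*295)
  = 12 + 16 * e^(-1.475)
  = 12 + 16 * 0.22878
  = 12 + 3.6605
  = 15.66%


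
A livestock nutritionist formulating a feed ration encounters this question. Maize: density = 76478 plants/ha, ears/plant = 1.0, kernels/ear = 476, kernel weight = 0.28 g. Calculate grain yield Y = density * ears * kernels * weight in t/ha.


Y = density * ears * kernels * kw
  = 76478 * 1.0 * 476 * 0.28 g/ha
  = 10192987.84 g/ha
  = 10192.99 kg/ha = 10.19 t/ha


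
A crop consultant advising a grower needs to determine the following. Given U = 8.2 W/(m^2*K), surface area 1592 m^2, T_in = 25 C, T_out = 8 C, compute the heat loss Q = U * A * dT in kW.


dT = 25 - (8) = 17 K
Q = U * A * dT
  = 8.2 * 1592 * 17
  = 221924.80 W = 221.92 kW


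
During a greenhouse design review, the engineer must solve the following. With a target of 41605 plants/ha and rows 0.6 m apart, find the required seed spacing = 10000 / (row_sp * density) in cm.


spacing = 10000 / (row_sp * density)
        = 10000 / (0.6 * 41605)
        = 10000 / 24963
        = 0.40059 m = 40.06 cm


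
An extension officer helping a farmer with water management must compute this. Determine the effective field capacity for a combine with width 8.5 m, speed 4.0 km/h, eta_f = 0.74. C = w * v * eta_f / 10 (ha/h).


C = w * v * eta_f / 10
  = 8.5 * 4.0 * 0.74 / 10
  = 25.16 / 10
  = 2.52 ha/h


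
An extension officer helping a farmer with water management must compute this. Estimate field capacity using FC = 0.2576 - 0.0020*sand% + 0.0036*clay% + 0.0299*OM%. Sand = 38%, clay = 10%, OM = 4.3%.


FC = 0.2576 - 0.0020*38 + 0.0036*10 + 0.0299*4.3
   = 0.2576 - 0.0760 + 0.0360 + 0.1286
   = 0.3462


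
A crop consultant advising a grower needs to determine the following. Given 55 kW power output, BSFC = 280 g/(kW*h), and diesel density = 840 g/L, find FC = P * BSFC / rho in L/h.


FC = P * BSFC / rho_fuel
   = 55 * 280 / 840
   = 15400 / 840
   = 18.33 L/h


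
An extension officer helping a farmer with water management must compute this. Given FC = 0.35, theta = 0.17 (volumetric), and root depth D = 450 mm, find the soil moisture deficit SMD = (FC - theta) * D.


SMD = (FC - theta) * D
    = (0.35 - 0.17) * 450
    = 0.180 * 450
    = 81 mm


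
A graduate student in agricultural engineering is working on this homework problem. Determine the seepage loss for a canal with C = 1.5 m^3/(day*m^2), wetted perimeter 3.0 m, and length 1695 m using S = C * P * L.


S = C * P * L
  = 1.5 * 3.0 * 1695
  = 7627.50 m^3/day


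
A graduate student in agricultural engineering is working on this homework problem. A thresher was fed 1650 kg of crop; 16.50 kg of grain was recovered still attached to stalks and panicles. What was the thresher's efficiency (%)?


eta = (total - unthreshed) / total * 100
    = (1650 - 16.50) / 1650 * 100
    = 1633.50 / 1650 * 100
    = 99%


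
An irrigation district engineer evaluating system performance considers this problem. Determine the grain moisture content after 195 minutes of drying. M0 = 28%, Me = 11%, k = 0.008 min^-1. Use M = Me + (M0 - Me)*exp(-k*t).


M = Me + (M0 - Me) * e^(-k*t)
  = 11 + (28 - 11) * e^(-0.008*195)
  = 11 + 17 * e^(-1.560)
  = 11 + 17 * 0.21014
  = 11 + 3.5723
  = 14.57%


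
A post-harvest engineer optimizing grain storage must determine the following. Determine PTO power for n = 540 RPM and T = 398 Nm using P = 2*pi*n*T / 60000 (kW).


P = 2*pi*n*T / 60000
  = 2*pi * 540 * 398 / 60000
  = 1350382.19 / 60000
  = 22.51 kW


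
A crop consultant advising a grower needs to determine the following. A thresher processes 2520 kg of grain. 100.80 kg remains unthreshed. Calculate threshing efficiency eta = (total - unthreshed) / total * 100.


eta = (total - unthreshed) / total * 100
    = (2520 - 100.80) / 2520 * 100
    = 2419.20 / 2520 * 100
    = 96%


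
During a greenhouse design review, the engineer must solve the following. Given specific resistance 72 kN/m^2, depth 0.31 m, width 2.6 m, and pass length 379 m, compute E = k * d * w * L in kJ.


E = k * d * w * L
  = 72 * 0.31 * 2.6 * 379
  = 21994.13 kJ


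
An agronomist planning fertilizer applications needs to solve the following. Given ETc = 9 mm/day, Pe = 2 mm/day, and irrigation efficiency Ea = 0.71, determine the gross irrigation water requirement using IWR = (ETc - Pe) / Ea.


IWR = (ETc - Pe) / Ea
    = (9 - 2) / 0.71
    = 7 / 0.71
    = 9.86 mm/day


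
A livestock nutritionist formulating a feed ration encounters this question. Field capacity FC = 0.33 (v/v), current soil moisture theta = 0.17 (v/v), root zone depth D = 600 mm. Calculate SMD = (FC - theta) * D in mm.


SMD = (FC - theta) * D
    = (0.33 - 0.17) * 600
    = 0.160 * 600
    = 96 mm


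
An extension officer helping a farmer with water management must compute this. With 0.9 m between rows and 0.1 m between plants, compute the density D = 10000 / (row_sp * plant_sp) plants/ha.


D = 10000 / (row_sp * plant_sp)
  = 10000 / (0.9 * 0.1)
  = 10000 / 0.0900
  = 111111.11 plants/ha


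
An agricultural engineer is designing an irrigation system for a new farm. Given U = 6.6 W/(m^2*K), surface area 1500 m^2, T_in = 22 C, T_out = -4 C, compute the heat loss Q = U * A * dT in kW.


dT = 22 - (-4) = 26 K
Q = U * A * dT
  = 6.6 * 1500 * 26
  = 257400 W = 257.40 kW


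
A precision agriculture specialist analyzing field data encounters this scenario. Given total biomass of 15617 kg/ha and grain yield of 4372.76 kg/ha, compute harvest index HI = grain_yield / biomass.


HI = grain_yield / biomass
   = 4372.76 / 15617
   = 0.28


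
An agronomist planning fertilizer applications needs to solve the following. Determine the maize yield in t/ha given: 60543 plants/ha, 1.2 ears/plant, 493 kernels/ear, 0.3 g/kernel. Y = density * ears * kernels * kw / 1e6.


Y = density * ears * kernels * kw
  = 60543 * 1.2 * 493 * 0.3 g/ha
  = 10745171.64 g/ha
  = 10745.17 kg/ha = 10.75 t/ha


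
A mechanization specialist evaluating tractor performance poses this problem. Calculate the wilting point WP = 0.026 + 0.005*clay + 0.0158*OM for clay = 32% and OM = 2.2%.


WP = 0.026 + 0.005*32 + 0.0158*2.2
   = 0.026 + 0.1600 + 0.0348
   = 0.2208


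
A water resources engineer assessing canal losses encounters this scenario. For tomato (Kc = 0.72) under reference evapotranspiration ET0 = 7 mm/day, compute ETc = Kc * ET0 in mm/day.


ETc = Kc * ET0
    = 0.72 * 7
    = 5.04 mm/day


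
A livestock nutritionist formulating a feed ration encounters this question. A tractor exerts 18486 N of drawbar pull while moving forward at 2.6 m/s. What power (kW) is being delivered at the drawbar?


P = F * v / 1000
  = 18486 * 2.6 / 1000
  = 48063.60 / 1000
  = 48.06 kW


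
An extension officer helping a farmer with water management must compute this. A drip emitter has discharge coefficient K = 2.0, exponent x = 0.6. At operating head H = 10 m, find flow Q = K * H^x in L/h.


Q = K * H^x
  = 2.0 * 10^0.6
  = 2.0 * 3.9811
  = 7.96 L/h


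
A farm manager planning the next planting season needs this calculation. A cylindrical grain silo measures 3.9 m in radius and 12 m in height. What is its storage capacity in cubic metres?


V = pi * r^2 * h
  = pi * 3.9^2 * 12
  = pi * 15.21 * 12
  = 573.40 m^3


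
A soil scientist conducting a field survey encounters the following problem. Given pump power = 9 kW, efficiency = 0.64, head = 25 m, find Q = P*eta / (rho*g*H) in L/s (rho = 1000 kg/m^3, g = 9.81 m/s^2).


Q = (P * 1000 * eta) / (rho * g * H)
  = (9 * 1000 * 0.64) / (1000 * 9.81 * 25)
  = 5760 / 245250
  = 0.02349 m^3/s = 23.49 L/s


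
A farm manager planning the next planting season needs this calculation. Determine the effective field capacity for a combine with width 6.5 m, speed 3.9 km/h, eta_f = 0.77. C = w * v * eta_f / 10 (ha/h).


C = w * v * eta_f / 10
  = 6.5 * 3.9 * 0.77 / 10
  = 19.52 / 10
  = 1.95 ha/h


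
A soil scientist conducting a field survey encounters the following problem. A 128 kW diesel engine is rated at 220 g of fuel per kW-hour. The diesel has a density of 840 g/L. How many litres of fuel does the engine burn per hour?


FC = P * BSFC / rho_fuel
   = 128 * 220 / 840
   = 28160 / 840
   = 33.52 L/h


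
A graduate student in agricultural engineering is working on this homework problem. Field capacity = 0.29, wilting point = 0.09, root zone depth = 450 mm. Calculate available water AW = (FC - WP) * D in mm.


AW = (FC - WP) * D
   = (0.29 - 0.09) * 450
   = 0.20 * 450
   = 90 mm


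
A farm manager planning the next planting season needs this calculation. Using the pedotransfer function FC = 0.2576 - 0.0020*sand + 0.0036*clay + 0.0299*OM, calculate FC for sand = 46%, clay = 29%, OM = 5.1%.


FC = 0.2576 - 0.0020*46 + 0.0036*29 + 0.0299*5.1
   = 0.2576 - 0.0920 + 0.1044 + 0.1525
   = 0.4225


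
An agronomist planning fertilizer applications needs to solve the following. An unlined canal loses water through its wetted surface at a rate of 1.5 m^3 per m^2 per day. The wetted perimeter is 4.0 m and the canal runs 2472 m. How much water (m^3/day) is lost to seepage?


S = C * P * L
  = 1.5 * 4.0 * 2472
  = 14832 m^3/day


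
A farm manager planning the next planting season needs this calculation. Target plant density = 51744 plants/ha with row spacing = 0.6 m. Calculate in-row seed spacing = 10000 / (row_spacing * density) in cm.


spacing = 10000 / (row_sp * density)
        = 10000 / (0.6 * 51744)
        = 10000 / 31046.40
        = 0.32210 m = 32.21 cm


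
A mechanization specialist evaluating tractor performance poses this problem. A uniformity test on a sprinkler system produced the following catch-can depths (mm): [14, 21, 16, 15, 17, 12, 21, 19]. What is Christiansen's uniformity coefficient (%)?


xbar = 135 / 8 = 16.875
sum|xi - xbar| = 21
CU = 100 * (1 - 21 / (8 * 16.875))
   = 100 * (1 - 0.1556)
   = 84.44%


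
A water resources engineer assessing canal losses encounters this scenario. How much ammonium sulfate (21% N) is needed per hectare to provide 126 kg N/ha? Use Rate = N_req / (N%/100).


Rate = N_required / (N_content / 100)
     = 126 / (21 / 100)
     = 126 / 0.21
     = 600 kg/ha


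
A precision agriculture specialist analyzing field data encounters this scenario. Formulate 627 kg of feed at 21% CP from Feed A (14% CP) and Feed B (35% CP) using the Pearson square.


parts_A = CP_b - target = 35 - 21 = 14
parts_B = target - CP_a = 21 - 14 = 7
total_parts = 14 + 7 = 21
Feed A = 627 * 14 / 21 = 418 kg
Feed B = 627 * 7 / 21 = 209 kg

418 kg


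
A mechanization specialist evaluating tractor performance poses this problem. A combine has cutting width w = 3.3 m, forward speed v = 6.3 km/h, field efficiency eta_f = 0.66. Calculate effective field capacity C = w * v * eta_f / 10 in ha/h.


C = w * v * eta_f / 10
  = 3.3 * 6.3 * 0.66 / 10
  = 13.72 / 10
  = 1.37 ha/h


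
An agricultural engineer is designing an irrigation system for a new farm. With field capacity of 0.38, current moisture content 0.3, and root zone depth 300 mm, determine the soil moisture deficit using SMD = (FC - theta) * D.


SMD = (FC - theta) * D
    = (0.38 - 0.3) * 300
    = 0.080 * 300
    = 24 mm


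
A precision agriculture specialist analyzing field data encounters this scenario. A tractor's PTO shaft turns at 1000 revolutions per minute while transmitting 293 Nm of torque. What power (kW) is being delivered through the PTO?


P = 2*pi*n*T / 60000
  = 2*pi * 1000 * 293 / 60000
  = 1840973.30 / 60000
  = 30.68 kW


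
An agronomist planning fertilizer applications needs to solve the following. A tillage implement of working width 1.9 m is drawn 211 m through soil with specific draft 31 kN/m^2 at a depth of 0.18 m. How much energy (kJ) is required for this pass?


E = k * d * w * L
  = 31 * 0.18 * 1.9 * 211
  = 2237.02 kJ


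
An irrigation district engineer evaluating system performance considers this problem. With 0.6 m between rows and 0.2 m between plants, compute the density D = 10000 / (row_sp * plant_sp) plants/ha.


D = 10000 / (row_sp * plant_sp)
  = 10000 / (0.6 * 0.2)
  = 10000 / 0.1200
  = 83333.33 plants/ha


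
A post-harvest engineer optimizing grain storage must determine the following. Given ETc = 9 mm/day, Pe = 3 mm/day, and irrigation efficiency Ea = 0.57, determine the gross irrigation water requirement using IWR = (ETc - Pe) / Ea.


IWR = (ETc - Pe) / Ea
    = (9 - 3) / 0.57
    = 6 / 0.57
    = 10.53 mm/day


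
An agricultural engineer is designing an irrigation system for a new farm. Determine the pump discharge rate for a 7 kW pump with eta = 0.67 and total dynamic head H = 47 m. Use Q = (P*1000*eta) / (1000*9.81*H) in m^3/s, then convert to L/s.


Q = (P * 1000 * eta) / (rho * g * H)
  = (7 * 1000 * 0.67) / (1000 * 9.81 * 47)
  = 4690 / 461070
  = 0.01017 m^3/s = 10.17 L/s


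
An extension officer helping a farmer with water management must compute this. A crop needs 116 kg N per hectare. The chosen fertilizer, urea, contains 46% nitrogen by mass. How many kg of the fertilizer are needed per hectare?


Rate = N_required / (N_content / 100)
     = 116 / (46 / 100)
     = 116 / 0.46
     = 252.17 kg/ha


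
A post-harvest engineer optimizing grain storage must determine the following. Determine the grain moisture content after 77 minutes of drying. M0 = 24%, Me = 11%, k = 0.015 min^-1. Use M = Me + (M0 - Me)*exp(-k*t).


M = Me + (M0 - Me) * e^(-k*t)
  = 11 + (24 - 11) * e^(-0.015*77)
  = 11 + 13 * e^(-1.155)
  = 11 + 13 * 0.31506
  = 11 + 4.0957
  = 15.10%


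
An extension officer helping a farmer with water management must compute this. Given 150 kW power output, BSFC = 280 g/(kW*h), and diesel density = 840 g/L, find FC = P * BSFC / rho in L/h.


FC = P * BSFC / rho_fuel
   = 150 * 280 / 840
   = 42000 / 840
   = 50 L/h


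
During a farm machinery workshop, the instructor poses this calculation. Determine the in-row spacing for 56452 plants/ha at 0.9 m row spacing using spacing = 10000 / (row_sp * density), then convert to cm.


spacing = 10000 / (row_sp * density)
        = 10000 / (0.9 * 56452)
        = 10000 / 50806.80
        = 0.19682 m = 19.68 cm


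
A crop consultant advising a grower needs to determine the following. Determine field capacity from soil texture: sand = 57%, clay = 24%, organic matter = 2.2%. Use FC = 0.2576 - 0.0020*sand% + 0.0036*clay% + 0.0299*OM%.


FC = 0.2576 - 0.0020*57 + 0.0036*24 + 0.0299*2.2
   = 0.2576 - 0.1140 + 0.0864 + 0.0658
   = 0.2958


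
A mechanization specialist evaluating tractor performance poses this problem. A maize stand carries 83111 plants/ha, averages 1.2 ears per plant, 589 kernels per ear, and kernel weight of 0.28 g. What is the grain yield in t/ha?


Y = density * ears * kernels * kw
  = 83111 * 1.2 * 589 * 0.28 g/ha
  = 16447999.34 g/ha
  = 16448.00 kg/ha = 16.45 t/ha


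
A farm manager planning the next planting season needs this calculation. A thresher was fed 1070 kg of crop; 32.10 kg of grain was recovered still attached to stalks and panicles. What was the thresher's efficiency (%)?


eta = (total - unthreshed) / total * 100
    = (1070 - 32.10) / 1070 * 100
    = 1037.90 / 1070 * 100
    = 97%


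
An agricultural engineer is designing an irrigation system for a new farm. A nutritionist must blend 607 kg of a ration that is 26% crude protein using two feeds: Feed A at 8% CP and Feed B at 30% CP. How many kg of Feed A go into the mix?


parts_A = CP_b - target = 30 - 26 = 4
parts_B = target - CP_a = 26 - 8 = 18
total_parts = 4 + 18 = 22
Feed A = 607 * 4 / 22 = 110.36 kg
Feed B = 607 * 18 / 22 = 496.64 kg

110.36 kg


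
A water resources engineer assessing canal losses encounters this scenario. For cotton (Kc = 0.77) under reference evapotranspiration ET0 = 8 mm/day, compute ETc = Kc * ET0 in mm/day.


ETc = Kc * ET0
    = 0.77 * 8
    = 6.16 mm/day


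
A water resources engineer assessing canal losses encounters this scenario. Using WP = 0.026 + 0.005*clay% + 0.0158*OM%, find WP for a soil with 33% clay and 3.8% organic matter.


WP = 0.026 + 0.005*33 + 0.0158*3.8
   = 0.026 + 0.1650 + 0.0600
   = 0.2510


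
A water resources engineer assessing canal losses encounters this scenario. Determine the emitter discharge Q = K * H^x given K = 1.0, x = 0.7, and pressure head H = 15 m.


Q = K * H^x
  = 1.0 * 15^0.7
  = 1.0 * 6.6568
  = 6.66 L/h


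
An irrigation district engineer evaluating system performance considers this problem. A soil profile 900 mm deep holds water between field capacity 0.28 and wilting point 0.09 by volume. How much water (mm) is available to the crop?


AW = (FC - WP) * D
   = (0.28 - 0.09) * 900
   = 0.19 * 900
   = 171 mm


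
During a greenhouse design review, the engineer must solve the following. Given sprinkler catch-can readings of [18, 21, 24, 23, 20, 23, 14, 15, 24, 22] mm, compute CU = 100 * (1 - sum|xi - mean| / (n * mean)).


xbar = 204 / 10 = 20.400
sum|xi - xbar| = 29.200
CU = 100 * (1 - 29.200 / (10 * 20.400))
   = 100 * (1 - 0.1431)
   = 85.69%


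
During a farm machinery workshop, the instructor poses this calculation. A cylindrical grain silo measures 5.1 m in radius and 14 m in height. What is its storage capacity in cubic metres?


V = pi * r^2 * h
  = pi * 5.1^2 * 14
  = pi * 26.01 * 14
  = 1143.98 m^3


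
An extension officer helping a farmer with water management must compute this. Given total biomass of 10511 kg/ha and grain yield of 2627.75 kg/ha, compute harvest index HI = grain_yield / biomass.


HI = grain_yield / biomass
   = 2627.75 / 10511
   = 0.25


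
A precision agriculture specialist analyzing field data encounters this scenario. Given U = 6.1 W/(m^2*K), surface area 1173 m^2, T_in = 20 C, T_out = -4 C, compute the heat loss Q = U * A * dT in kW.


dT = 20 - (-4) = 24 K
Q = U * A * dT
  = 6.1 * 1173 * 24
  = 171727.20 W = 171.73 kW


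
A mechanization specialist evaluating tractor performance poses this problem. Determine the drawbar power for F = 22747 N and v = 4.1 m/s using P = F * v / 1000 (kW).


P = F * v / 1000
  = 22747 * 4.1 / 1000
  = 93262.70 / 1000
  = 93.26 kW


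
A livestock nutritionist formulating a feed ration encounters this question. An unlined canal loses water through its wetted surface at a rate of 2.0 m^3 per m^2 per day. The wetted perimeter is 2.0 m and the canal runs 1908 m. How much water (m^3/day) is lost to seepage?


S = C * P * L
  = 2.0 * 2.0 * 1908
  = 7632 m^3/day
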